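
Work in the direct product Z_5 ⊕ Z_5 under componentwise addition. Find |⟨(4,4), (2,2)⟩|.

|⟨(4,4)⟩| = 5 and |⟨(2,2)⟩| = 5, so |H| is a multiple of lcm(5, 5) = 5 and divides |G| = 25.
Closing under the operation: H = {(0,0), (1,1), (2,2), (3,3), (4,4)}, so |H| = 5.

5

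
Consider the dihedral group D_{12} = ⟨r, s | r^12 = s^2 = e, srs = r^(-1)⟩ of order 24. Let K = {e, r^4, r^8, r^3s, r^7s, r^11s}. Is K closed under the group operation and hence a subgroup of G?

|K| = 6 divides |G| = 24, consistent with Lagrange.
K contains the identity, every element's inverse is in K, and K is closed under ·: it is a subgroup.

Yes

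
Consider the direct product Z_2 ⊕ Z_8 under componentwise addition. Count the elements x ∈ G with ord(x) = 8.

8

An element (a,b) has order lcm(ord(a), ord(b)); count pairs with lcm equal to 8.
Enumerating gives 8 such elements.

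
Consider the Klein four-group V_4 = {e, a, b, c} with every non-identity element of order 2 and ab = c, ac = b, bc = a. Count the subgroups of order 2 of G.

|G| = 4 and 2 | 4, so subgroups of order 2 are possible by Lagrange.
The subgroups of order 2 are: {e, a}; {e, b}; {e, c}.
So G has 3 subgroups of order 2.

3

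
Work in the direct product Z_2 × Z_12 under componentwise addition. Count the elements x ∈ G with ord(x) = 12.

An element (a,b) has order lcm(ord(a), ord(b)); count pairs with lcm equal to 12.
Enumerating gives 8 such elements.

8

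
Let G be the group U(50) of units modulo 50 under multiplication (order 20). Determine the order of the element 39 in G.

10

Compute successive powers of 39 mod 50: 39, 21, 19, 41, 49, 11, 29, 31, …; 39^10 ≡ 1 (mod 50).
So |⟨39⟩| = 10.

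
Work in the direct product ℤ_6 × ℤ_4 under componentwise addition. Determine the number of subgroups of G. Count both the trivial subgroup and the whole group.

|G| = 24, so by Lagrange every subgroup order divides 24. Divisors: 1, 2, 3, 4, 6, 8, 12, 24.
Subgroups by order — order 1: 1; order 2: 3; order 3: 1; order 4: 3; order 6: 3; order 8: 1; order 12: 3; order 24: 1.
Total: 1 + 3 + 1 + 3 + 3 + 1 + 3 + 1 = 16.

16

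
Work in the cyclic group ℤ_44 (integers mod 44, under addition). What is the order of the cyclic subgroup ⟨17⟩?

44

In ℤ_44, the order of an element a is n/gcd(a, n).
gcd(17, 44) = 1, so |⟨17⟩| = 44/1 = 44.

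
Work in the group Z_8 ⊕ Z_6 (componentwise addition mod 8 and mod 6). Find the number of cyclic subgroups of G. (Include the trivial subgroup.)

A cyclic subgroup of order d is generated by each of its φ(d) elements of order d, so the cyclic subgroups of order d number (#elements of order d)/φ(d).
Cyclic subgroups by order — order 1: 1; order 2: 3; order 3: 1; order 4: 2; order 6: 3; order 8: 2; order 12: 2; order 24: 2.
Total: 16.

16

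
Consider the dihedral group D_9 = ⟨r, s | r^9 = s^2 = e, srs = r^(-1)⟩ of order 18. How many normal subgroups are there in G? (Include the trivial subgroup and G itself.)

G has 16 subgroups. Checking conjugation-invariance by order — order 1: 1/1 normal; order 2: 0/9 normal; order 3: 1/1 normal; order 6: 0/3 normal; order 9: 1/1 normal; order 18: 1/1 normal.
Total normal subgroups: 4.

4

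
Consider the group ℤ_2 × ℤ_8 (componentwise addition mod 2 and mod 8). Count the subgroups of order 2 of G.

3

|G| = 16 and 2 | 16, so subgroups of order 2 are possible by Lagrange.
The subgroups of order 2 are: {(0,0), (0,4)}; {(0,0), (1,0)}; {(0,0), (1,4)}.
So G has 3 subgroups of order 2.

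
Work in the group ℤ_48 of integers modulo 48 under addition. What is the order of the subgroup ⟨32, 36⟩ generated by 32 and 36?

|⟨32⟩| = 3 and |⟨36⟩| = 4, so |H| is a multiple of lcm(3, 4) = 12 and divides |G| = 48.
Closing under the operation: H = {0, 4, 8, 12, 16, 20, 24, 28, 32, 36, 40, 44}, so |H| = 12.

12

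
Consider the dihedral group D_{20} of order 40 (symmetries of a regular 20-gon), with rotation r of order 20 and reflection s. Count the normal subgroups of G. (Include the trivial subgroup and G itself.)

G has 48 subgroups. Checking conjugation-invariance by order — order 1: 1/1 normal; order 2: 1/21 normal; order 4: 1/11 normal; order 5: 1/1 normal; order 8: 0/5 normal; order 10: 1/5 normal; order 20: 3/3 normal; order 40: 1/1 normal.
Total normal subgroups: 9.

9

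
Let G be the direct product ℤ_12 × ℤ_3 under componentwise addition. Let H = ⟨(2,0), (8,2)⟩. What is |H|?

|⟨(2,0)⟩| = 6 and |⟨(8,2)⟩| = 3, so |H| is a multiple of lcm(6, 3) = 6 and divides |G| = 36.
Closing under the operation: H = {(0,0), (0,1), (0,2), (2,0), (2,1), (2,2), (4,0), (4,1), (4,2), (6,0), (6,1), (6,2), (8,0), (8,1), (8,2), (10,0), (10,1), (10,2)}, so |H| = 18.

18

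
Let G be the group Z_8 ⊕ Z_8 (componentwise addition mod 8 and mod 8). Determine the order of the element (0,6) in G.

4

The order of (0,6) in Z_8 × Z_8 is lcm(ord(0) in Z_8, ord(6) in Z_8).
ord(0) = 1 and ord(6) = 4, so |⟨(0,6)⟩| = lcm(1, 4) = 4.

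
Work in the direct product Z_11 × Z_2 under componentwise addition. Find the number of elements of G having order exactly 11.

10

An element (a,b) has order lcm(ord(a), ord(b)); count pairs with lcm equal to 11.
Enumerating gives 10 such elements.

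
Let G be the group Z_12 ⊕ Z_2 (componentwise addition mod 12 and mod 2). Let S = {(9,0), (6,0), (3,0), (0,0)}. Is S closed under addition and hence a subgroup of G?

Yes

|S| = 4 divides |G| = 24, consistent with Lagrange.
S contains the identity, every element's inverse is in S, and S is closed under +: it is a subgroup.
In fact S = ⟨(9,0)⟩.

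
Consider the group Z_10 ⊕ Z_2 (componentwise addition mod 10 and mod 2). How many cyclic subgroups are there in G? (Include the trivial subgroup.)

8

Each element a generates a cyclic subgroup ⟨a⟩; distinct elements may generate the same one (a cyclic group of order d has φ(d) generators).
Cyclic subgroups by order — order 1: 1; order 2: 3; order 5: 1; order 10: 3.
Total: 8.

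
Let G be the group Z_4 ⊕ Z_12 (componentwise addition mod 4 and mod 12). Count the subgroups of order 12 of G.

|G| = 48 and 12 | 48, so subgroups of order 12 are possible by Lagrange.
The subgroups of order 12 are: {(0,0), (0,1), (0,2), (0,3), (0,4), (0,5), (0,6), (0,7), (0,8), (0,9), (0,10), (0,11)}; {(0,0), (0,2), (0,4), (0,6), (0,8), (0,10), (2,0), (2,2), (2,4), (2,6), (2,8), (2,10)}; {(0,0), (0,2), (0,4), (0,6), (0,8), (0,10), (2,1), (2,3), (2,5), (2,7), (2,9), (2,11)}; {(0,0), (0,4), (0,8), (1,0), (1,4), (1,8), (2,0), (2,4), (2,8), (3,0), (3,4), (3,8)}; … (7 in all).
So G has 7 subgroups of order 12.

7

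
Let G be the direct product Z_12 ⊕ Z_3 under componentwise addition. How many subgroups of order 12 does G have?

4

|G| = 36 and 12 | 36, so subgroups of order 12 are possible by Lagrange.
The subgroups of order 12 are: {(0,0), (0,1), (0,2), (3,0), (3,1), (3,2), (6,0), (6,1), (6,2), (9,0), (9,1), (9,2)}; {(0,0), (1,0), (2,0), (3,0), (4,0), (5,0), (6,0), (7,0), (8,0), (9,0), (10,0), (11,0)}; {(0,0), (1,1), (2,2), (3,0), (4,1), (5,2), (6,0), (7,1), (8,2), (9,0), (10,1), (11,2)}; {(0,0), (1,2), (2,1), (3,0), (4,2), (5,1), (6,0), (7,2), (8,1), (9,0), (10,2), (11,1)}.
So G has 4 subgroups of order 12.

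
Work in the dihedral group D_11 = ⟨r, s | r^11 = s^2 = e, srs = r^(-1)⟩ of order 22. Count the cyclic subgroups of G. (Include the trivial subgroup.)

13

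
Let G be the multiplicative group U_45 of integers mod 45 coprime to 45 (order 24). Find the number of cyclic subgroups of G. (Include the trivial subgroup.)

12

Group the elements of G by the cyclic subgroup they generate; each cyclic subgroup of order d accounts for φ(d) elements.
Cyclic subgroups by order — order 1: 1; order 2: 3; order 3: 1; order 4: 2; order 6: 3; order 12: 2.
Total: 12.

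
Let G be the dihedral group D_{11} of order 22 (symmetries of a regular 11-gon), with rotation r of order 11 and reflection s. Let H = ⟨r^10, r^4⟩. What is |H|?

|⟨r^10⟩| = 11 and |⟨r^4⟩| = 11, so |H| is a multiple of lcm(11, 11) = 11 and divides |G| = 22.
Closing under the operation: H = {e, r, r^2, r^3, r^4, r^5, r^6, r^7, r^8, r^9, r^10}, so |H| = 11.

11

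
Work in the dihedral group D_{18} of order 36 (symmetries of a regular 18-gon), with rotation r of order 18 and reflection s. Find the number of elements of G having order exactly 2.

Enumerating element orders in G gives 19 elements of order 2.

19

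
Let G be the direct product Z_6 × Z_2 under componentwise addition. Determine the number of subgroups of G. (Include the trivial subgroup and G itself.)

|G| = 12, so by Lagrange every subgroup order divides 12. Divisors: 1, 2, 3, 4, 6, 12.
Subgroups by order — order 1: 1; order 2: 3; order 3: 1; order 4: 1; order 6: 3; order 12: 1.
Total: 1 + 3 + 1 + 1 + 3 + 1 = 10.

10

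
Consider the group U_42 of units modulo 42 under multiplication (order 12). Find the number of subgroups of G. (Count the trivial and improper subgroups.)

|G| = 12, so by Lagrange every subgroup order divides 12. Divisors: 1, 2, 3, 4, 6, 12.
Subgroups by order — order 1: 1; order 2: 3; order 3: 1; order 4: 1; order 6: 3; order 12: 1.
Total: 1 + 3 + 1 + 1 + 3 + 1 = 10.

10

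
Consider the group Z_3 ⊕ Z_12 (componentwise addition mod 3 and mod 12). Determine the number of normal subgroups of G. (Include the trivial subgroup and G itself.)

18

G is abelian, so every subgroup is normal.
G has 18 subgroups in total, hence 18 normal subgroups.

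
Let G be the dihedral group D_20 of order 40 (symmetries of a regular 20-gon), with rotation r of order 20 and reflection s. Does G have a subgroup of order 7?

7 does not divide |G| = 40, so by Lagrange no subgroup of order 7 exists.

No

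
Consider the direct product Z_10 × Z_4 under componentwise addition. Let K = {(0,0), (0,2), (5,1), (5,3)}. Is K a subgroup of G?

|K| = 4 divides |G| = 40, consistent with Lagrange.
K contains the identity, every element's inverse is in K, and K is closed under +: it is a subgroup.
In fact K = ⟨(5,3)⟩.

Yes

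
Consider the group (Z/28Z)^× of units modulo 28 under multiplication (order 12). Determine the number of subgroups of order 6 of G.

|G| = 12 and 6 | 12, so subgroups of order 6 are possible by Lagrange.
The subgroups of order 6 are: {1, 9, 11, 15, 23, 25}; {1, 5, 9, 13, 17, 25}; {1, 3, 9, 19, 25, 27}.
So G has 3 subgroups of order 6.

3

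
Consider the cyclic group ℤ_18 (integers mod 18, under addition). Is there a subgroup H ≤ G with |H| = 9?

Yes

9 | 18. A subgroup of order 9 is {0, 2, 4, 6, 8, 10, 12, 14, 16}.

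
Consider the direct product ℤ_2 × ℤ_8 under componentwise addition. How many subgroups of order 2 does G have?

|G| = 16 and 2 | 16, so subgroups of order 2 are possible by Lagrange.
The subgroups of order 2 are: {(0,0), (0,4)}; {(0,0), (1,0)}; {(0,0), (1,4)}.
So G has 3 subgroups of order 2.

3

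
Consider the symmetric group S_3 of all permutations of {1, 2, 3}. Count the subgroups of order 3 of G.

1

|G| = 6 and 3 | 6, so subgroups of order 3 are possible by Lagrange.
The subgroups of order 3 are: {e, (1 2 3), (1 3 2)}.
So G has 1 subgroup of order 3.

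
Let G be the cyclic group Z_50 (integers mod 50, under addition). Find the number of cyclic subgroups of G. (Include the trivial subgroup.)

6

A cyclic subgroup of order d is generated by each of its φ(d) elements of order d, so the cyclic subgroups of order d number (#elements of order d)/φ(d).
Cyclic subgroups by order — order 1: 1; order 2: 1; order 5: 1; order 10: 1; order 25: 1; order 50: 1.
Total: 6.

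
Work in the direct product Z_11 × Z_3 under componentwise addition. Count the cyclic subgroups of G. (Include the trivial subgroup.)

4

Group the elements of G by the cyclic subgroup they generate; each cyclic subgroup of order d accounts for φ(d) elements.
Cyclic subgroups by order — order 1: 1; order 3: 1; order 11: 1; order 33: 1.
Total: 4.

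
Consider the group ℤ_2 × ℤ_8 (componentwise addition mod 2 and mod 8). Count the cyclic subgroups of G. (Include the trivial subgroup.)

Group the elements of G by the cyclic subgroup they generate; each cyclic subgroup of order d accounts for φ(d) elements.
Cyclic subgroups by order — order 1: 1; order 2: 3; order 4: 2; order 8: 2.
Total: 8.

8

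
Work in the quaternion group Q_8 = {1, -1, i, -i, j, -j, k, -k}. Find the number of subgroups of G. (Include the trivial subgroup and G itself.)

|G| = 8, so by Lagrange every subgroup order divides 8. Divisors: 1, 2, 4, 8.
Subgroups by order — order 1: 1; order 2: 1; order 4: 3; order 8: 1.
Total: 1 + 1 + 3 + 1 = 6.

6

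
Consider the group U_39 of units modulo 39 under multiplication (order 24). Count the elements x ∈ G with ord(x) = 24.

0

No element of G has order 24 (even though 24 | 24).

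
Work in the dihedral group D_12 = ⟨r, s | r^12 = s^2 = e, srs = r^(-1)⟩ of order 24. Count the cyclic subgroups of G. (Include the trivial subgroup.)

18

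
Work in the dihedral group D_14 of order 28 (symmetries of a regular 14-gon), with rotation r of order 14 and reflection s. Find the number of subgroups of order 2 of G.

15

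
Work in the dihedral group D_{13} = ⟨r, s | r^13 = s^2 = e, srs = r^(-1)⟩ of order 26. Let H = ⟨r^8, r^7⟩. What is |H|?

|⟨r^8⟩| = 13 and |⟨r^7⟩| = 13, so |H| is a multiple of lcm(13, 13) = 13 and divides |G| = 26.
Closing under the operation: H = {e, r, r^2, r^3, r^4, r^5, r^6, r^7, r^8, r^9, r^10, r^11, r^12}, so |H| = 13.

13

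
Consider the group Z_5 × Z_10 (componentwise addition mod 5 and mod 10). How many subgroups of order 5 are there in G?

6

|G| = 50 and 5 | 50, so subgroups of order 5 are possible by Lagrange.
The subgroups of order 5 are: {(0,0), (0,2), (0,4), (0,6), (0,8)}; {(0,0), (1,0), (2,0), (3,0), (4,0)}; {(0,0), (1,2), (2,4), (3,6), (4,8)}; {(0,0), (1,4), (2,8), (3,2), (4,6)}; … (6 in all).
So G has 6 subgroups of order 5.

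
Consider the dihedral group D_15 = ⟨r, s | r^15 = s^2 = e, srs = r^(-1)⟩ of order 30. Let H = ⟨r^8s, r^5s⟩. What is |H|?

10

|⟨r^8s⟩| = 2 and |⟨r^5s⟩| = 2, so |H| is a multiple of lcm(2, 2) = 2 and divides |G| = 30.
Closing under the operation: H = {e, r^3, r^6, r^9, r^12, r^2s, r^5s, r^8s, r^11s, r^14s}, so |H| = 10.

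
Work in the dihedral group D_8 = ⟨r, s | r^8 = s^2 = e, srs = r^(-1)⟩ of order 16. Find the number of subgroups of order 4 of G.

|G| = 16 and 4 | 16, so subgroups of order 4 are possible by Lagrange.
The subgroups of order 4 are: {e, r^2, r^4, r^6}; {e, r^4, r^2s, r^6s}; {e, r^4, r^3s, r^7s}; {e, r^4, s, r^4s}; … (5 in all).
So G has 5 subgroups of order 4.

5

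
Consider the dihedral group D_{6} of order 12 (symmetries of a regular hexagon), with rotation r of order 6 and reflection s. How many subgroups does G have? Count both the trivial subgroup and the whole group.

|G| = 12, so by Lagrange every subgroup order divides 12. Divisors: 1, 2, 3, 4, 6, 12.
Subgroups by order — order 1: 1; order 2: 7; order 3: 1; order 4: 3; order 6: 3; order 12: 1.
Total: 1 + 7 + 1 + 3 + 3 + 1 = 16.

16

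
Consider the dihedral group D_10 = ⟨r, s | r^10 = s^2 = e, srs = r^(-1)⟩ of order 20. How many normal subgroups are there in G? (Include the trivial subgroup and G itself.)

7

G has 22 subgroups. Checking conjugation-invariance by order — order 1: 1/1 normal; order 2: 1/11 normal; order 4: 0/5 normal; order 5: 1/1 normal; order 10: 3/3 normal; order 20: 1/1 normal.
Total normal subgroups: 7.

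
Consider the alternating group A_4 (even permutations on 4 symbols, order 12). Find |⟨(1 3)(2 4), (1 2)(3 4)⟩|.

4

|⟨(1 3)(2 4)⟩| = 2 and |⟨(1 2)(3 4)⟩| = 2, so |H| is a multiple of lcm(2, 2) = 2 and divides |G| = 12.
Closing under the operation: H = {e, (1 2)(3 4), (1 3)(2 4), (1 4)(2 3)}, so |H| = 4.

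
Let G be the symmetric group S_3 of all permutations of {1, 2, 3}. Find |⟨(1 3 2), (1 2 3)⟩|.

3

|⟨(1 3 2)⟩| = 3 and |⟨(1 2 3)⟩| = 3, so |H| is a multiple of lcm(3, 3) = 3 and divides |G| = 6.
Closing under the operation: H = {e, (1 2 3), (1 3 2)}, so |H| = 3.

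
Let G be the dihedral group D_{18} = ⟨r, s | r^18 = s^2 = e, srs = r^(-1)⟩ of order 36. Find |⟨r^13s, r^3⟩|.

12

|⟨r^13s⟩| = 2 and |⟨r^3⟩| = 6, so |H| is a multiple of lcm(2, 6) = 6 and divides |G| = 36.
Closing under the operation: H = {e, r^3, r^6, r^9, r^12, r^15, rs, r^4s, r^7s, r^10s, r^13s, r^16s}, so |H| = 12.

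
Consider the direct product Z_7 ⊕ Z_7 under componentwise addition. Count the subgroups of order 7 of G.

8

|G| = 49 and 7 | 49, so subgroups of order 7 are possible by Lagrange.
The subgroups of order 7 are: {(0,0), (0,1), (0,2), (0,3), (0,4), (0,5), (0,6)}; {(0,0), (1,0), (2,0), (3,0), (4,0), (5,0), (6,0)}; {(0,0), (1,1), (2,2), (3,3), (4,4), (5,5), (6,6)}; {(0,0), (1,2), (2,4), (3,6), (4,1), (5,3), (6,5)}; … (8 in all).
So G has 8 subgroups of order 7.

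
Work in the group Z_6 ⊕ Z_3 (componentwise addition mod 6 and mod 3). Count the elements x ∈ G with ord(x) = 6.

An element (a,b) has order lcm(ord(a), ord(b)); count pairs with lcm equal to 6.
Enumerating gives 8 such elements.

8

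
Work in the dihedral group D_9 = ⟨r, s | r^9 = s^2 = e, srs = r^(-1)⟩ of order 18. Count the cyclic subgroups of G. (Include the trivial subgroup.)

12

Group the elements of G by the cyclic subgroup they generate; each cyclic subgroup of order d accounts for φ(d) elements.
Cyclic subgroups by order — order 1: 1; order 2: 9; order 3: 1; order 9: 1.
Total: 12.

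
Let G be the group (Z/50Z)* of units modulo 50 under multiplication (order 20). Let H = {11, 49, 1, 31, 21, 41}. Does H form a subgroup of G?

No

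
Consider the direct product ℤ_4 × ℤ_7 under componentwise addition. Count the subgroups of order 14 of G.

1

|G| = 28 and 14 | 28, so subgroups of order 14 are possible by Lagrange.
The subgroups of order 14 are: {(0,0), (0,1), (0,2), (0,3), (0,4), (0,5), (0,6), (2,0), (2,1), (2,2), (2,3), (2,4), (2,5), (2,6)}.
So G has 1 subgroup of order 14.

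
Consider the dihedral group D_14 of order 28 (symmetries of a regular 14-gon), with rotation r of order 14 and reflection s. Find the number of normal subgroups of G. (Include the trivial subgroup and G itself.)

7

G has 28 subgroups. Checking conjugation-invariance by order — order 1: 1/1 normal; order 2: 1/15 normal; order 4: 0/7 normal; order 7: 1/1 normal; order 14: 3/3 normal; order 28: 1/1 normal.
Total normal subgroups: 7.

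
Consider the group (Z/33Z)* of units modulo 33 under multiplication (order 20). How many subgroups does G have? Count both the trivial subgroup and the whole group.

|G| = 20, so by Lagrange every subgroup order divides 20. Divisors: 1, 2, 4, 5, 10, 20.
Subgroups by order — order 1: 1; order 2: 3; order 4: 1; order 5: 1; order 10: 3; order 20: 1.
Total: 1 + 3 + 1 + 1 + 3 + 1 = 10.

10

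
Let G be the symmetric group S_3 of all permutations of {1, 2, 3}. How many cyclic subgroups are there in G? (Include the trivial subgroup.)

5

Group the elements of G by the cyclic subgroup they generate; each cyclic subgroup of order d accounts for φ(d) elements.
Cyclic subgroups by order — order 1: 1; order 2: 3; order 3: 1.
Total: 5.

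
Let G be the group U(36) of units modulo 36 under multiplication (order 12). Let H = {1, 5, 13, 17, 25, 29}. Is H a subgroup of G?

Yes

|H| = 6 divides |G| = 12, consistent with Lagrange.
H contains the identity, every element's inverse is in H, and H is closed under ·: it is a subgroup.
In fact H = ⟨29⟩.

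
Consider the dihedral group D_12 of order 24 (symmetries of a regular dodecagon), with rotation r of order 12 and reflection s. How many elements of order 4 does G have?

2

The elements of order 4 are: r^3, r^9.
That's 2.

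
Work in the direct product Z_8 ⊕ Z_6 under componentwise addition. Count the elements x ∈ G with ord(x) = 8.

An element (a,b) has order lcm(ord(a), ord(b)); count pairs with lcm equal to 8.
Enumerating gives 8 such elements.

8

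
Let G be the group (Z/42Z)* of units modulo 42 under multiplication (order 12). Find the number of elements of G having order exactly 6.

6

The elements of order 6 are: 5, 11, 17, 19, 23, 31.
That's 6.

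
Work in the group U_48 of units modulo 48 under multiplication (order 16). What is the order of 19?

Compute successive powers of 19 mod 48: 19, 25, 43, 1; 19^4 ≡ 1 (mod 48).
So |⟨19⟩| = 4.

4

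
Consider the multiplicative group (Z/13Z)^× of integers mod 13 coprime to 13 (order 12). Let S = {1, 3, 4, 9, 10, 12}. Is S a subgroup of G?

Yes

|S| = 6 divides |G| = 12, consistent with Lagrange.
S contains the identity, every element's inverse is in S, and S is closed under ·: it is a subgroup.
In fact S = ⟨4⟩.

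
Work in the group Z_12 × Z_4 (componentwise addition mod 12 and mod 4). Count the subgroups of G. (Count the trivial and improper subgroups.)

30

|G| = 48, so by Lagrange every subgroup order divides 48. Divisors: 1, 2, 3, 4, 6, 8, 12, 16, 24, 48.
Subgroups by order — order 1: 1; order 2: 3; order 3: 1; order 4: 7; order 6: 3; order 8: 3; order 12: 7; order 16: 1; order 24: 3; order 48: 1.
Total: 1 + 3 + 1 + 7 + 3 + 3 + 7 + 1 + 3 + 1 = 30.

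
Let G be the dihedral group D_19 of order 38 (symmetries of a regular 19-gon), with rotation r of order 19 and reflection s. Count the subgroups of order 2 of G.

19

|G| = 38 and 2 | 38, so subgroups of order 2 are possible by Lagrange.
The subgroups of order 2 are: {e, r^10s}; {e, r^11s}; {e, r^12s}; {e, r^13s}; … (19 in all).
So G has 19 subgroups of order 2.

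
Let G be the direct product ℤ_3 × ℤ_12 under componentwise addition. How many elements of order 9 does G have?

An element (a,b) has order lcm(ord(a), ord(b)); count pairs with lcm equal to 9.
Enumerating gives 0 such elements.

0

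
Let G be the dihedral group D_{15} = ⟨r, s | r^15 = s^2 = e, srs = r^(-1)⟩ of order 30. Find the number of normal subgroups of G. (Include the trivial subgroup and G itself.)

5

G has 28 subgroups. Checking conjugation-invariance by order — order 1: 1/1 normal; order 2: 0/15 normal; order 3: 1/1 normal; order 5: 1/1 normal; order 6: 0/5 normal; order 10: 0/3 normal; order 15: 1/1 normal; order 30: 1/1 normal.
Total normal subgroups: 5.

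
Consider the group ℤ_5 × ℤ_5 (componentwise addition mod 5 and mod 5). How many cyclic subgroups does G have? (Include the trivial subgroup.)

7

Each element a generates a cyclic subgroup ⟨a⟩; distinct elements may generate the same one (a cyclic group of order d has φ(d) generators).
Cyclic subgroups by order — order 1: 1; order 5: 6.
Total: 7.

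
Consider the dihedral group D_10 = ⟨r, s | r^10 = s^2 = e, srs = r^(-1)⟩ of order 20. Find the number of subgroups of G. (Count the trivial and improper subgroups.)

22

|G| = 20, so by Lagrange every subgroup order divides 20. Divisors: 1, 2, 4, 5, 10, 20.
Subgroups by order — order 1: 1; order 2: 11; order 4: 5; order 5: 1; order 10: 3; order 20: 1.
Total: 1 + 11 + 5 + 1 + 3 + 1 = 22.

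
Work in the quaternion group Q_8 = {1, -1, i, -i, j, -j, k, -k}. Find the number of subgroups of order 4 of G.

3

|G| = 8 and 4 | 8, so subgroups of order 4 are possible by Lagrange.
The subgroups of order 4 are: {1, -1, i, -i}; {1, -1, j, -j}; {1, -1, k, -k}.
So G has 3 subgroups of order 4.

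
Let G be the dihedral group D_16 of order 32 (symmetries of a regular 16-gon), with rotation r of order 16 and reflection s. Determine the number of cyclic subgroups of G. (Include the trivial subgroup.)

Each element a generates a cyclic subgroup ⟨a⟩; distinct elements may generate the same one (a cyclic group of order d has φ(d) generators).
Cyclic subgroups by order — order 1: 1; order 2: 17; order 4: 1; order 8: 1; order 16: 1.
Total: 21.

21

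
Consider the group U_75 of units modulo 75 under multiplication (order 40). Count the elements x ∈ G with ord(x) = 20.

Enumerating element orders in G gives 16 elements of order 20.

16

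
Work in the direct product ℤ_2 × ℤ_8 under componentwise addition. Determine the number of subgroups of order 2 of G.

|G| = 16 and 2 | 16, so subgroups of order 2 are possible by Lagrange.
The subgroups of order 2 are: {(0,0), (0,4)}; {(0,0), (1,0)}; {(0,0), (1,4)}.
So G has 3 subgroups of order 2.

3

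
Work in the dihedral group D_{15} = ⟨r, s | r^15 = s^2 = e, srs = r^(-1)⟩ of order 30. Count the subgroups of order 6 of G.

|G| = 30 and 6 | 30, so subgroups of order 6 are possible by Lagrange.
The subgroups of order 6 are: {e, r^5, r^10, s, r^5s, r^10s}; {e, r^5, r^10, rs, r^6s, r^11s}; {e, r^5, r^10, r^2s, r^7s, r^12s}; {e, r^5, r^10, r^3s, r^8s, r^13s}; … (5 in all).
So G has 5 subgroups of order 6.

5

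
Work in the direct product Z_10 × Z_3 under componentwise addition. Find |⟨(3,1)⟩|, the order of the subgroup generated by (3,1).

30

The order of (3,1) in Z_10 × Z_3 is lcm(ord(3) in Z_10, ord(1) in Z_3).
ord(3) = 10 and ord(1) = 3, so |⟨(3,1)⟩| = lcm(10, 3) = 30.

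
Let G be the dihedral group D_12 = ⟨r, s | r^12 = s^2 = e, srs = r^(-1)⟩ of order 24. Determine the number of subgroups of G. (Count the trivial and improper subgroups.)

|G| = 24, so by Lagrange every subgroup order divides 24. Divisors: 1, 2, 3, 4, 6, 8, 12, 24.
Subgroups by order — order 1: 1; order 2: 13; order 3: 1; order 4: 7; order 6: 5; order 8: 3; order 12: 3; order 24: 1.
Total: 1 + 13 + 1 + 7 + 5 + 3 + 3 + 1 = 34.

34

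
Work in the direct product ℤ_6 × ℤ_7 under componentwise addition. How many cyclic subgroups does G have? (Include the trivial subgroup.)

8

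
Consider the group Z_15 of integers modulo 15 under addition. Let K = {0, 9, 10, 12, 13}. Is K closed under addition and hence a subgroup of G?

9 ∈ K but its inverse 6 ∉ K, so K is not a subgroup.

No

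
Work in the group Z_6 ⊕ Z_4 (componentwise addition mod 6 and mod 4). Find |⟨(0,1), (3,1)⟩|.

8

|⟨(0,1)⟩| = 4 and |⟨(3,1)⟩| = 4, so |H| is a multiple of lcm(4, 4) = 4 and divides |G| = 24.
Closing under the operation: H = {(0,0), (0,1), (0,2), (0,3), (3,0), (3,1), (3,2), (3,3)}, so |H| = 8.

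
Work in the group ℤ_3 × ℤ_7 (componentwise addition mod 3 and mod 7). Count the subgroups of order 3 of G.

1

|G| = 21 and 3 | 21, so subgroups of order 3 are possible by Lagrange.
The subgroups of order 3 are: {(0,0), (1,0), (2,0)}.
So G has 1 subgroup of order 3.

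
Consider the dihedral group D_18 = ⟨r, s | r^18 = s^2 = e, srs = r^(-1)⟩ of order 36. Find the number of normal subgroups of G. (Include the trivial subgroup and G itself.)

G has 45 subgroups. Checking conjugation-invariance by order — order 1: 1/1 normal; order 2: 1/19 normal; order 3: 1/1 normal; order 4: 0/9 normal; order 6: 1/7 normal; order 9: 1/1 normal; order 12: 0/3 normal; order 18: 3/3 normal; order 36: 1/1 normal.
Total normal subgroups: 9.

9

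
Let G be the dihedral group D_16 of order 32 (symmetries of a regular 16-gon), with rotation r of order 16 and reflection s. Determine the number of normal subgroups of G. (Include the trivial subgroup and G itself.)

G has 36 subgroups. Checking conjugation-invariance by order — order 1: 1/1 normal; order 2: 1/17 normal; order 4: 1/9 normal; order 8: 1/5 normal; order 16: 3/3 normal; order 32: 1/1 normal.
Total normal subgroups: 8.

8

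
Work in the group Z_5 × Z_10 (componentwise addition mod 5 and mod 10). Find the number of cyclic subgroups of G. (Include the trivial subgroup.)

Group the elements of G by the cyclic subgroup they generate; each cyclic subgroup of order d accounts for φ(d) elements.
Cyclic subgroups by order — order 1: 1; order 2: 1; order 5: 6; order 10: 6.
Total: 14.

14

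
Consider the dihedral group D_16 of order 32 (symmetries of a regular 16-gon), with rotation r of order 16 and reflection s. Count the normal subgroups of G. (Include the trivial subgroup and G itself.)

8

G has 36 subgroups. Checking conjugation-invariance by order — order 1: 1/1 normal; order 2: 1/17 normal; order 4: 1/9 normal; order 8: 1/5 normal; order 16: 3/3 normal; order 32: 1/1 normal.
Total normal subgroups: 8.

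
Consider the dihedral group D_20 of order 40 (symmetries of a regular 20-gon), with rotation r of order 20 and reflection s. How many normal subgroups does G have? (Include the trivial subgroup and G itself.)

9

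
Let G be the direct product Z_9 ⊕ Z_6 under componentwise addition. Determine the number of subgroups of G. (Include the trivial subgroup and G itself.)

|G| = 54, so by Lagrange every subgroup order divides 54. Divisors: 1, 2, 3, 6, 9, 18, 27, 54.
Subgroups by order — order 1: 1; order 2: 1; order 3: 4; order 6: 4; order 9: 4; order 18: 4; order 27: 1; order 54: 1.
Total: 1 + 1 + 4 + 4 + 4 + 4 + 1 + 1 = 20.

20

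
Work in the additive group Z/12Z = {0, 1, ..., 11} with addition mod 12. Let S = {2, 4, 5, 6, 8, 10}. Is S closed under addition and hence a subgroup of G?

No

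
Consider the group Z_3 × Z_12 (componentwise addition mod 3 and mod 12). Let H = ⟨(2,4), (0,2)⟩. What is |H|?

|⟨(2,4)⟩| = 3 and |⟨(0,2)⟩| = 6, so |H| is a multiple of lcm(3, 6) = 6 and divides |G| = 36.
Closing under the operation: H = {(0,0), (0,2), (0,4), (0,6), (0,8), (0,10), (1,0), (1,2), (1,4), (1,6), (1,8), (1,10), (2,0), (2,2), (2,4), (2,6), (2,8), (2,10)}, so |H| = 18.

18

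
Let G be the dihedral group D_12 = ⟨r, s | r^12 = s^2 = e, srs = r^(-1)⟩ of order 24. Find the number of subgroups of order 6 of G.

5

|G| = 24 and 6 | 24, so subgroups of order 6 are possible by Lagrange.
The subgroups of order 6 are: {e, r^2, r^4, r^6, r^8, r^10}; {e, r^4, r^8, r^2s, r^6s, r^10s}; {e, r^4, r^8, r^3s, r^7s, r^11s}; {e, r^4, r^8, s, r^4s, r^8s}; … (5 in all).
So G has 5 subgroups of order 6.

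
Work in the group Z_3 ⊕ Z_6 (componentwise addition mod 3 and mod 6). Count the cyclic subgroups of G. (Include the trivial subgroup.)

10

Group the elements of G by the cyclic subgroup they generate; each cyclic subgroup of order d accounts for φ(d) elements.
Cyclic subgroups by order — order 1: 1; order 2: 1; order 3: 4; order 6: 4.
Total: 10.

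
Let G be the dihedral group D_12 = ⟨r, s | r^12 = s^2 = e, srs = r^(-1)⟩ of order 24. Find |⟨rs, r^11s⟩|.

12

|⟨rs⟩| = 2 and |⟨r^11s⟩| = 2, so |H| is a multiple of lcm(2, 2) = 2 and divides |G| = 24.
Closing under the operation: H = {e, r^2, r^4, r^6, r^8, r^10, rs, r^3s, r^5s, r^7s, r^9s, r^11s}, so |H| = 12.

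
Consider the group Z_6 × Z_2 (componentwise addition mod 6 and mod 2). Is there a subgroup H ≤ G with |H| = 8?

8 does not divide |G| = 12, so by Lagrange no subgroup of order 8 exists.

No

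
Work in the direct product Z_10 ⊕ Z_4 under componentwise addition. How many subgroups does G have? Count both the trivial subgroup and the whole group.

16

|G| = 40, so by Lagrange every subgroup order divides 40. Divisors: 1, 2, 4, 5, 8, 10, 20, 40.
Subgroups by order — order 1: 1; order 2: 3; order 4: 3; order 5: 1; order 8: 1; order 10: 3; order 20: 3; order 40: 1.
Total: 1 + 3 + 3 + 1 + 1 + 3 + 3 + 1 = 16.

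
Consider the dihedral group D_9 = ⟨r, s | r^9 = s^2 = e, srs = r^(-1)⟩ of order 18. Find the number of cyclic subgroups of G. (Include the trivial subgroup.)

A cyclic subgroup of order d is generated by each of its φ(d) elements of order d, so the cyclic subgroups of order d number (#elements of order d)/φ(d).
Cyclic subgroups by order — order 1: 1; order 2: 9; order 3: 1; order 9: 1.
Total: 12.

12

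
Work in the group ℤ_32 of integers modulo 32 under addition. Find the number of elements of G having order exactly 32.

In a cyclic group of order 32, the number of elements of order d (for d | 32) is φ(d).
φ(32) = 16.

16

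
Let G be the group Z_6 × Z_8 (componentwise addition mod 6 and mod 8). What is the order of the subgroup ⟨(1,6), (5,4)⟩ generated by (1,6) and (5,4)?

24

|⟨(1,6)⟩| = 12 and |⟨(5,4)⟩| = 6, so |H| is a multiple of lcm(12, 6) = 12 and divides |G| = 48.
Closing under the operation: H = {(0,0), (0,2), (0,4), (0,6), (1,0), (1,2), (1,4), (1,6), (2,0), (2,2), (2,4), (2,6), (3,0), (3,2), (3,4), (3,6), (4,0), (4,2), (4,4), (4,6), (5,0), (5,2), (5,4), (5,6)}, so |H| = 24.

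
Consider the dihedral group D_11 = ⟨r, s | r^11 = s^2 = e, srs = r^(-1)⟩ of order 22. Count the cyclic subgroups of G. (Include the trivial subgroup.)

Each element a generates a cyclic subgroup ⟨a⟩; distinct elements may generate the same one (a cyclic group of order d has φ(d) generators).
Cyclic subgroups by order — order 1: 1; order 2: 11; order 11: 1.
Total: 13.

13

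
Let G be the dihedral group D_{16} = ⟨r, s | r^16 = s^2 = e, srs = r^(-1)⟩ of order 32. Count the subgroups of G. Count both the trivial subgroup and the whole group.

|G| = 32, so by Lagrange every subgroup order divides 32. Divisors: 1, 2, 4, 8, 16, 32.
Subgroups by order — order 1: 1; order 2: 17; order 4: 9; order 8: 5; order 16: 3; order 32: 1.
Total: 1 + 17 + 9 + 5 + 3 + 1 = 36.

36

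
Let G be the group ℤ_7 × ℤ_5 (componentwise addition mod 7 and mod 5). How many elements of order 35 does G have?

An element (a,b) has order lcm(ord(a), ord(b)); count pairs with lcm equal to 35.
Enumerating gives 24 such elements.

24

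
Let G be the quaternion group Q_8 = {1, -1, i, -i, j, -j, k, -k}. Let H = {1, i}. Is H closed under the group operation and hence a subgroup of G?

No

i ∈ H but its inverse -i ∉ H, so H is not a subgroup.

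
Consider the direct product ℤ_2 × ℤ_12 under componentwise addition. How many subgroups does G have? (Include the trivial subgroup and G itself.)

16

|G| = 24, so by Lagrange every subgroup order divides 24. Divisors: 1, 2, 3, 4, 6, 8, 12, 24.
Subgroups by order — order 1: 1; order 2: 3; order 3: 1; order 4: 3; order 6: 3; order 8: 1; order 12: 3; order 24: 1.
Total: 1 + 3 + 1 + 3 + 3 + 1 + 3 + 1 = 16.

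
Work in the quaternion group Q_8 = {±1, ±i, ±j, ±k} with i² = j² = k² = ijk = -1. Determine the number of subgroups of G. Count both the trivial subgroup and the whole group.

6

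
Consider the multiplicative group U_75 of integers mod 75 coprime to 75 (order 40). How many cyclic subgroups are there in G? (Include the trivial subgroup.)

12

Group the elements of G by the cyclic subgroup they generate; each cyclic subgroup of order d accounts for φ(d) elements.
Cyclic subgroups by order — order 1: 1; order 2: 3; order 4: 2; order 5: 1; order 10: 3; order 20: 2.
Total: 12.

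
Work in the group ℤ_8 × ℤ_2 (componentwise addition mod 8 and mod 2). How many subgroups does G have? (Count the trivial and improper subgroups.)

11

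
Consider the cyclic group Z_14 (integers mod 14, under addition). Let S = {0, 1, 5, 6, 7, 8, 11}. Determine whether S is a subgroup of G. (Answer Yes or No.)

No

1 ∈ S but its inverse 13 ∉ S, so S is not a subgroup.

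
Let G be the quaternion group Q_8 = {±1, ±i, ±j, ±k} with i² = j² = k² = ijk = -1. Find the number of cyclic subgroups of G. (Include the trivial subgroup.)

5

Group the elements of G by the cyclic subgroup they generate; each cyclic subgroup of order d accounts for φ(d) elements.
Cyclic subgroups by order — order 1: 1; order 2: 1; order 4: 3.
Total: 5.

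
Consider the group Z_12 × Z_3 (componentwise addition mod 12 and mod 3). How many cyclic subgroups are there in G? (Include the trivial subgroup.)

A cyclic subgroup of order d is generated by each of its φ(d) elements of order d, so the cyclic subgroups of order d number (#elements of order d)/φ(d).
Cyclic subgroups by order — order 1: 1; order 2: 1; order 3: 4; order 4: 1; order 6: 4; order 12: 4.
Total: 15.

15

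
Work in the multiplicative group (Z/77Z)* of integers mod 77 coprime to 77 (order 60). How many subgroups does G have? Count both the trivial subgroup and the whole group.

|G| = 60, so by Lagrange every subgroup order divides 60. Divisors: 1, 2, 3, 4, 5, 6, 10, 12, 15, 20, 30, 60.
Subgroups by order — order 1: 1; order 2: 3; order 3: 1; order 4: 1; order 5: 1; order 6: 3; order 10: 3; order 12: 1; order 15: 1; order 20: 1; order 30: 3; order 60: 1.
Total: 1 + 3 + 1 + 1 + 1 + 3 + 3 + 1 + 1 + 1 + 3 + 1 = 20.

20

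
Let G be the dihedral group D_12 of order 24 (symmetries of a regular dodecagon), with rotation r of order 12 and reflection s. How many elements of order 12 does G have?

4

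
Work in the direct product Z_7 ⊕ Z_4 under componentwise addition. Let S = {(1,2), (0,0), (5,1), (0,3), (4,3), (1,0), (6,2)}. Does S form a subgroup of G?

No

(4,3) ∈ S but its inverse (3,1) ∉ S, so S is not a subgroup.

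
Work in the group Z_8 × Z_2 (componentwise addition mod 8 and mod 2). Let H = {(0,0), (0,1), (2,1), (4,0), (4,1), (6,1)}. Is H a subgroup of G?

|H| = 6 does not divide |G| = 16, so by Lagrange H is not a subgroup.

No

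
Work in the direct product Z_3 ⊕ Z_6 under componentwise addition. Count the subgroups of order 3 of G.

|G| = 18 and 3 | 18, so subgroups of order 3 are possible by Lagrange.
The subgroups of order 3 are: {(0,0), (0,2), (0,4)}; {(0,0), (1,0), (2,0)}; {(0,0), (1,2), (2,4)}; {(0,0), (1,4), (2,2)}.
So G has 4 subgroups of order 3.

4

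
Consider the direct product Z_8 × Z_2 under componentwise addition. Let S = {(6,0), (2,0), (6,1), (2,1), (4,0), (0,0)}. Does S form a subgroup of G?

No

|S| = 6 does not divide |G| = 16, so by Lagrange S is not a subgroup.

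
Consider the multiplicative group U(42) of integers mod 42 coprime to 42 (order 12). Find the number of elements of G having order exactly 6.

6

The elements of order 6 are: 5, 11, 17, 19, 23, 31.
That's 6.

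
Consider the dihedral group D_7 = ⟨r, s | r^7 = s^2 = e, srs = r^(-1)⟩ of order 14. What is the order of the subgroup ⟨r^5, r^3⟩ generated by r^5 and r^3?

|⟨r^5⟩| = 7 and |⟨r^3⟩| = 7, so |H| is a multiple of lcm(7, 7) = 7 and divides |G| = 14.
Closing under the operation: H = {e, r, r^2, r^3, r^4, r^5, r^6}, so |H| = 7.

7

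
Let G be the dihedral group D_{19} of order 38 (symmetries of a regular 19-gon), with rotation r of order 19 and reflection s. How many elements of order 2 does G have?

19

Enumerating element orders in G gives 19 elements of order 2.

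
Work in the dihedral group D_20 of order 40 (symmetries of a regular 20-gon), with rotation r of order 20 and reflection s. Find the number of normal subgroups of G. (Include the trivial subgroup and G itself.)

G has 48 subgroups. Checking conjugation-invariance by order — order 1: 1/1 normal; order 2: 1/21 normal; order 4: 1/11 normal; order 5: 1/1 normal; order 8: 0/5 normal; order 10: 1/5 normal; order 20: 3/3 normal; order 40: 1/1 normal.
Total normal subgroups: 9.

9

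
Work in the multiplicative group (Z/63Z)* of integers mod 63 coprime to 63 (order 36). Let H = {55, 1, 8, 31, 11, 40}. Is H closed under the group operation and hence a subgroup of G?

40 ∈ H but its inverse 52 ∉ H, so H is not a subgroup.

No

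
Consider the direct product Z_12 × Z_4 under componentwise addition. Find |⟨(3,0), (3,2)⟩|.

|⟨(3,0)⟩| = 4 and |⟨(3,2)⟩| = 4, so |H| is a multiple of lcm(4, 4) = 4 and divides |G| = 48.
Closing under the operation: H = {(0,0), (0,2), (3,0), (3,2), (6,0), (6,2), (9,0), (9,2)}, so |H| = 8.

8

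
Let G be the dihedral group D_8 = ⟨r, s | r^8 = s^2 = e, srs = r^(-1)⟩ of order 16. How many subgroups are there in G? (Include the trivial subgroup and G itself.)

19

|G| = 16, so by Lagrange every subgroup order divides 16. Divisors: 1, 2, 4, 8, 16.
Subgroups by order — order 1: 1; order 2: 9; order 4: 5; order 8: 3; order 16: 1.
Total: 1 + 9 + 5 + 3 + 1 = 19.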